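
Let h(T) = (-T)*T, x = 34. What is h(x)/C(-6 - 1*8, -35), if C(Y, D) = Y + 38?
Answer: -289/6 ≈ -48.167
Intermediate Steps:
C(Y, D) = 38 + Y
h(T) = -T²
h(x)/C(-6 - 1*8, -35) = (-1*34²)/(38 + (-6 - 1*8)) = (-1*1156)/(38 + (-6 - 8)) = -1156/(38 - 14) = -1156/24 = -1156*1/24 = -289/6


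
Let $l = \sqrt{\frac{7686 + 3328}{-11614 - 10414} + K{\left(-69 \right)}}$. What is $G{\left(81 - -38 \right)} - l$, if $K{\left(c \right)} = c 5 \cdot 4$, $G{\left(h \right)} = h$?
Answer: $119 - \frac{i \sqrt{5522}}{2} \approx 119.0 - 37.155 i$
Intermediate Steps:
$K{\left(c \right)} = 20 c$ ($K{\left(c \right)} = 5 c 4 = 20 c$)
$l = \frac{i \sqrt{5522}}{2}$ ($l = \sqrt{\frac{7686 + 3328}{-11614 - 10414} + 20 \left(-69\right)} = \sqrt{\frac{11014}{-22028} - 1380} = \sqrt{11014 \left(- \frac{1}{22028}\right) - 1380} = \sqrt{- \frac{1}{2} - 1380} = \sqrt{- \frac{2761}{2}} = \frac{i \sqrt{5522}}{2} \approx 37.155 i$)
$G{\left(81 - -38 \right)} - l = \left(81 - -38\right) - \frac{i \sqrt{5522}}{2} = \left(81 + 38\right) - \frac{i \sqrt{5522}}{2} = 119 - \frac{i \sqrt{5522}}{2}$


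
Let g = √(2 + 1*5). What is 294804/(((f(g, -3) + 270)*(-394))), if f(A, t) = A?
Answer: -39798540/14359921 + 147402*√7/14359921 ≈ -2.7443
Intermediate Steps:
g = √7 (g = √(2 + 5) = √7 ≈ 2.6458)
294804/(((f(g, -3) + 270)*(-394))) = 294804/(((√7 + 270)*(-394))) = 294804/(((270 + √7)*(-394))) = 294804/(-106380 - 394*√7)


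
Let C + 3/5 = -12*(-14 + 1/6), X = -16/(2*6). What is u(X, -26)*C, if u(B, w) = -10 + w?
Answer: -29772/5 ≈ -5954.4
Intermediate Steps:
X = -4/3 (X = -16/12 = -16*1/12 = -4/3 ≈ -1.3333)
C = 827/5 (C = -⅗ - 12*(-14 + 1/6) = -⅗ - 12*(-14 + ⅙) = -⅗ - 12*(-83/6) = -⅗ + 166 = 827/5 ≈ 165.40)
u(X, -26)*C = (-10 - 26)*(827/5) = -36*827/5 = -29772/5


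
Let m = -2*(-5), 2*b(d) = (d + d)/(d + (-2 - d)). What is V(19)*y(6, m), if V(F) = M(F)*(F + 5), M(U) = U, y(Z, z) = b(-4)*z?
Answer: 9120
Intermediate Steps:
b(d) = -d/2 (b(d) = ((d + d)/(d + (-2 - d)))/2 = ((2*d)/(-2))/2 = ((2*d)*(-½))/2 = (-d)/2 = -d/2)
m = 10
y(Z, z) = 2*z (y(Z, z) = (-½*(-4))*z = 2*z)
V(F) = F*(5 + F) (V(F) = F*(F + 5) = F*(5 + F))
V(19)*y(6, m) = (19*(5 + 19))*(2*10) = (19*24)*20 = 456*20 = 9120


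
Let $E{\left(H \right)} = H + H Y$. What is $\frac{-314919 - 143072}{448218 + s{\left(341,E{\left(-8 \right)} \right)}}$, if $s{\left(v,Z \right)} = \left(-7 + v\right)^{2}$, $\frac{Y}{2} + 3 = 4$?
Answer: $- \frac{457991}{559774} \approx -0.81817$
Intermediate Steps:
$Y = 2$ ($Y = -6 + 2 \cdot 4 = -6 + 8 = 2$)
$E{\left(H \right)} = 3 H$ ($E{\left(H \right)} = H + H 2 = H + 2 H = 3 H$)
$\frac{-314919 - 143072}{448218 + s{\left(341,E{\left(-8 \right)} \right)}} = \frac{-314919 - 143072}{448218 + \left(-7 + 341\right)^{2}} = - \frac{457991}{448218 + 334^{2}} = - \frac{457991}{448218 + 111556} = - \frac{457991}{559774}$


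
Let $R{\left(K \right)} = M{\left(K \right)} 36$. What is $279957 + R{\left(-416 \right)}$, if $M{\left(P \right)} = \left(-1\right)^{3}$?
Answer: $279921$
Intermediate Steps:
$M{\left(P \right)} = -1$
$R{\left(K \right)} = -36$ ($R{\left(K \right)} = \left(-1\right) 36 = -36$)
$279957 + R{\left(-416 \right)} = 279957 - 36 = 279921$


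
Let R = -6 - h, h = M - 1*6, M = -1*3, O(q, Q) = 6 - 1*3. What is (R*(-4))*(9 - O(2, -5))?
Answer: -72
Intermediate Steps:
O(q, Q) = 3 (O(q, Q) = 6 - 3 = 3)
M = -3
h = -9 (h = -3 - 1*6 = -3 - 6 = -9)
R = 3 (R = -6 - 1*(-9) = -6 + 9 = 3)
(R*(-4))*(9 - O(2, -5)) = (3*(-4))*(9 - 1*3) = -12*(9 - 3) = -12*6 = -72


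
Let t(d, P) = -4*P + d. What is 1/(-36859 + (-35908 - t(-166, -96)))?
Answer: -1/72985 ≈ -1.3701e-5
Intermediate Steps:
t(d, P) = d - 4*P
1/(-36859 + (-35908 - t(-166, -96))) = 1/(-36859 + (-35908 - (-166 - 4*(-96)))) = 1/(-36859 + (-35908 - (-166 + 384))) = 1/(-36859 + (-35908 - 1*218)) = 1/(-36859 + (-35908 - 218)) = 1/(-36859 - 36126) = 1/(-72985) = -1/72985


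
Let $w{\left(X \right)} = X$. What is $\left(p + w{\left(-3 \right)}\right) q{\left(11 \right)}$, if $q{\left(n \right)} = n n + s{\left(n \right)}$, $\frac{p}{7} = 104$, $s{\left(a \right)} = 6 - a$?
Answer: $84100$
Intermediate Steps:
$p = 728$ ($p = 7 \cdot 104 = 728$)
$q{\left(n \right)} = 6 + n^{2} - n$ ($q{\left(n \right)} = n n - \left(-6 + n\right) = n^{2} - \left(-6 + n\right) = 6 + n^{2} - n$)
$\left(p + w{\left(-3 \right)}\right) q{\left(11 \right)} = \left(728 - 3\right) \left(6 + 11^{2} - 11\right) = 725 \left(6 + 121 - 11\right) = 725 \cdot 116 = 84100$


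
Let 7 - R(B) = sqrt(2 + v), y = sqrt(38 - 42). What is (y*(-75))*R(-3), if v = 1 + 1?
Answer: -750*I ≈ -750.0*I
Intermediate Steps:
v = 2
y = 2*I (y = sqrt(-4) = 2*I ≈ 2.0*I)
R(B) = 5 (R(B) = 7 - sqrt(2 + 2) = 7 - sqrt(4) = 7 - 1*2 = 7 - 2 = 5)
(y*(-75))*R(-3) = ((2*I)*(-75))*5 = -150*I*5 = -750*I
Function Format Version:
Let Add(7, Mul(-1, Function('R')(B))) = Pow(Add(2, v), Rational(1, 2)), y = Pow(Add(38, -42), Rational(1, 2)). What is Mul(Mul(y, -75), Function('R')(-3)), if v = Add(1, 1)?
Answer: Mul(-750, I) ≈ Mul(-750.00, I)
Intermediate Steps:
v = 2
y = Mul(2, I) (y = Pow(-4, Rational(1, 2)) = Mul(2, I) ≈ Mul(2.0000, I))
Function('R')(B) = 5 (Function('R')(B) = Add(7, Mul(-1, Pow(Add(2, 2), Rational(1, 2)))) = Add(7, Mul(-1, Pow(4, Rational(1, 2)))) = Add(7, Mul(-1, 2)) = Add(7, -2) = 5)
Mul(Mul(y, -75), Function('R')(-3)) = Mul(Mul(Mul(2, I), -75), 5) = Mul(Mul(-150, I), 5) = Mul(-750, I)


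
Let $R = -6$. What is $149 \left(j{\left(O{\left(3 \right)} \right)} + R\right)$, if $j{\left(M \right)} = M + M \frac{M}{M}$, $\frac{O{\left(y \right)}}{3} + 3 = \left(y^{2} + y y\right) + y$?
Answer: $15198$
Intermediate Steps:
$O{\left(y \right)} = -9 + 3 y + 6 y^{2}$ ($O{\left(y \right)} = -9 + 3 \left(\left(y^{2} + y y\right) + y\right) = -9 + 3 \left(\left(y^{2} + y^{2}\right) + y\right) = -9 + 3 \left(2 y^{2} + y\right) = -9 + 3 \left(y + 2 y^{2}\right) = -9 + \left(3 y + 6 y^{2}\right) = -9 + 3 y + 6 y^{2}$)
$j{\left(M \right)} = 2 M$ ($j{\left(M \right)} = M + M 1 = M + M = 2 M$)
$149 \left(j{\left(O{\left(3 \right)} \right)} + R\right) = 149 \left(2 \left(-9 + 3 \cdot 3 + 6 \cdot 3^{2}\right) - 6\right) = 149 \left(2 \left(-9 + 9 + 6 \cdot 9\right) - 6\right) = 149 \left(2 \left(-9 + 9 + 54\right) - 6\right) = 149 \left(2 \cdot 54 - 6\right) = 149 \left(108 - 6\right) = 149 \cdot 102 = 15198$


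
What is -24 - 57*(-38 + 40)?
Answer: -138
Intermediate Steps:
-24 - 57*(-38 + 40) = -24 - 57*2 = -24 - 114 = -138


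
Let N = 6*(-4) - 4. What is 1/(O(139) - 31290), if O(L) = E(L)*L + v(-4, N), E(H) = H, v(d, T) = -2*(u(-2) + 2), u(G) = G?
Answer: -1/11969 ≈ -8.3549e-5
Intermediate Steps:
N = -28 (N = -24 - 4 = -28)
v(d, T) = 0 (v(d, T) = -2*(-2 + 2) = -2*0 = 0)
O(L) = L**2 (O(L) = L*L + 0 = L**2 + 0 = L**2)
1/(O(139) - 31290) = 1/(139**2 - 31290) = 1/(19321 - 31290) = 1/(-11969) = -1/11969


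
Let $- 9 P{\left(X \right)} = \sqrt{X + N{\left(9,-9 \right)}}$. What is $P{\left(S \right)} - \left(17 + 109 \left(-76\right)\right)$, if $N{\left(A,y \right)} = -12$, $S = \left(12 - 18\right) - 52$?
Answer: $8267 - \frac{i \sqrt{70}}{9} \approx 8267.0 - 0.92962 i$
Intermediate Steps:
$S = -58$ ($S = -6 - 52 = -58$)
$P{\left(X \right)} = - \frac{\sqrt{-12 + X}}{9}$ ($P{\left(X \right)} = - \frac{\sqrt{X - 12}}{9} = - \frac{\sqrt{-12 + X}}{9}$)
$P{\left(S \right)} - \left(17 + 109 \left(-76\right)\right) = - \frac{\sqrt{-12 - 58}}{9} - \left(17 + 109 \left(-76\right)\right) = - \frac{\sqrt{-70}}{9} - \left(17 - 8284\right) = - \frac{i \sqrt{70}}{9} - -8267 = - \frac{i \sqrt{70}}{9} + 8267 = 8267 - \frac{i \sqrt{70}}{9}$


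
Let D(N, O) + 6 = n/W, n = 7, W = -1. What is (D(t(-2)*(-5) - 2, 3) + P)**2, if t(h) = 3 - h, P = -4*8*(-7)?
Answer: 44521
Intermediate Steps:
P = 224 (P = -32*(-7) = 224)
D(N, O) = -13 (D(N, O) = -6 + 7/(-1) = -6 + 7*(-1) = -6 - 7 = -13)
(D(t(-2)*(-5) - 2, 3) + P)**2 = (-13 + 224)**2 = 211**2 = 44521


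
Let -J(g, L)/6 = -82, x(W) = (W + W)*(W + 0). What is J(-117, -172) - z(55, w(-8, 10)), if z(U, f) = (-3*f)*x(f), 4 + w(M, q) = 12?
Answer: 3564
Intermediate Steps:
w(M, q) = 8 (w(M, q) = -4 + 12 = 8)
x(W) = 2*W**2 (x(W) = (2*W)*W = 2*W**2)
z(U, f) = -6*f**3 (z(U, f) = (-3*f)*(2*f**2) = -6*f**3)
J(g, L) = 492 (J(g, L) = -6*(-82) = 492)
J(-117, -172) - z(55, w(-8, 10)) = 492 - (-6)*8**3 = 492 - (-6)*512 = 492 - 1*(-3072) = 492 + 3072 = 3564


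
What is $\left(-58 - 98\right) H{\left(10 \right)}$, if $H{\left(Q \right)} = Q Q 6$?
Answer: $-93600$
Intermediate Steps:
$H{\left(Q \right)} = 6 Q^{2}$ ($H{\left(Q \right)} = Q^{2} \cdot 6 = 6 Q^{2}$)
$\left(-58 - 98\right) H{\left(10 \right)} = \left(-58 - 98\right) 6 \cdot 10^{2} = - 156 \cdot 6 \cdot 100 = \left(-156\right) 600 = -93600$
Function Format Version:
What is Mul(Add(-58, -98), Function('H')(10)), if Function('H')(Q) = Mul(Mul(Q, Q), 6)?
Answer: -93600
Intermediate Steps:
Function('H')(Q) = Mul(6, Pow(Q, 2)) (Function('H')(Q) = Mul(Pow(Q, 2), 6) = Mul(6, Pow(Q, 2)))
Mul(Add(-58, -98), Function('H')(10)) = Mul(Add(-58, -98), Mul(6, Pow(10, 2))) = Mul(-156, Mul(6, 100)) = Mul(-156, 600) = -93600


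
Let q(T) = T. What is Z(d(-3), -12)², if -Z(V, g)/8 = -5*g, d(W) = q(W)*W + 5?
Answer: 230400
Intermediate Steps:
d(W) = 5 + W² (d(W) = W*W + 5 = W² + 5 = 5 + W²)
Z(V, g) = 40*g (Z(V, g) = -(-40)*g = 40*g)
Z(d(-3), -12)² = (40*(-12))² = (-480)² = 230400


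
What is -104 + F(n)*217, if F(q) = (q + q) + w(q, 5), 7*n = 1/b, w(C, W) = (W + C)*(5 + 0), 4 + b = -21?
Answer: 132808/25 ≈ 5312.3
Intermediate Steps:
b = -25 (b = -4 - 21 = -25)
w(C, W) = 5*C + 5*W (w(C, W) = (C + W)*5 = 5*C + 5*W)
n = -1/175 (n = (⅐)/(-25) = (⅐)*(-1/25) = -1/175 ≈ -0.0057143)
F(q) = 25 + 7*q (F(q) = (q + q) + (5*q + 5*5) = 2*q + (5*q + 25) = 2*q + (25 + 5*q) = 25 + 7*q)
-104 + F(n)*217 = -104 + (25 + 7*(-1/175))*217 = -104 + (25 - 1/25)*217 = -104 + (624/25)*217 = -104 + 135408/25 = 132808/25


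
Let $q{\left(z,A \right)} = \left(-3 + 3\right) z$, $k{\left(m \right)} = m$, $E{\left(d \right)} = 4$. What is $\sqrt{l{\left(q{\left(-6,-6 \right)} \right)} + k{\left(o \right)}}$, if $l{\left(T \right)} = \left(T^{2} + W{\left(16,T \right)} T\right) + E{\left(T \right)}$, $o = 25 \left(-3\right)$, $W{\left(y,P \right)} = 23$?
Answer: $i \sqrt{71} \approx 8.4261 i$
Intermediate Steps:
$o = -75$
$q{\left(z,A \right)} = 0$ ($q{\left(z,A \right)} = 0 z = 0$)
$l{\left(T \right)} = 4 + T^{2} + 23 T$ ($l{\left(T \right)} = \left(T^{2} + 23 T\right) + 4 = 4 + T^{2} + 23 T$)
$\sqrt{l{\left(q{\left(-6,-6 \right)} \right)} + k{\left(o \right)}} = \sqrt{\left(4 + 0^{2} + 23 \cdot 0\right) - 75} = \sqrt{\left(4 + 0 + 0\right) - 75} = \sqrt{4 - 75} = \sqrt{-71} = i \sqrt{71}$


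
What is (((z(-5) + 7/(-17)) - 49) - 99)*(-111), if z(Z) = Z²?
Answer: 232878/17 ≈ 13699.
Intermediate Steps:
(((z(-5) + 7/(-17)) - 49) - 99)*(-111) = ((((-5)² + 7/(-17)) - 49) - 99)*(-111) = (((25 + 7*(-1/17)) - 49) - 99)*(-111) = (((25 - 7/17) - 49) - 99)*(-111) = ((418/17 - 49) - 99)*(-111) = (-415/17 - 99)*(-111) = -2098/17*(-111) = 232878/17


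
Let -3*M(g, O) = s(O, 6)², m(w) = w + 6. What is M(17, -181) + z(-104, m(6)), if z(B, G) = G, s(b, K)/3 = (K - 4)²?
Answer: -36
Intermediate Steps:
m(w) = 6 + w
s(b, K) = 3*(-4 + K)² (s(b, K) = 3*(K - 4)² = 3*(-4 + K)²)
M(g, O) = -48 (M(g, O) = -9*(-4 + 6)⁴/3 = -(3*2²)²/3 = -(3*4)²/3 = -⅓*12² = -⅓*144 = -48)
M(17, -181) + z(-104, m(6)) = -48 + (6 + 6) = -48 + 12 = -36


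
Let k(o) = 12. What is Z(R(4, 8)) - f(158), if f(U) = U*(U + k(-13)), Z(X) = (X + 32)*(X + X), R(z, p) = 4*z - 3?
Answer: -25690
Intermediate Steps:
R(z, p) = -3 + 4*z
Z(X) = 2*X*(32 + X) (Z(X) = (32 + X)*(2*X) = 2*X*(32 + X))
f(U) = U*(12 + U) (f(U) = U*(U + 12) = U*(12 + U))
Z(R(4, 8)) - f(158) = 2*(-3 + 4*4)*(32 + (-3 + 4*4)) - 158*(12 + 158) = 2*(-3 + 16)*(32 + (-3 + 16)) - 158*170 = 2*13*(32 + 13) - 1*26860 = 2*13*45 - 26860 = 1170 - 26860 = -25690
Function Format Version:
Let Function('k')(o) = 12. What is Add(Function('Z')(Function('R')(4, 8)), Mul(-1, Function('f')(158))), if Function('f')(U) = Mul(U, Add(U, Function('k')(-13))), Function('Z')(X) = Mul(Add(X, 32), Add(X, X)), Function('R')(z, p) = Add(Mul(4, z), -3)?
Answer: -25690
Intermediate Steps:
Function('R')(z, p) = Add(-3, Mul(4, z))
Function('Z')(X) = Mul(2, X, Add(32, X)) (Function('Z')(X) = Mul(Add(32, X), Mul(2, X)) = Mul(2, X, Add(32, X)))
Function('f')(U) = Mul(U, Add(12, U)) (Function('f')(U) = Mul(U, Add(U, 12)) = Mul(U, Add(12, U)))
Add(Function('Z')(Function('R')(4, 8)), Mul(-1, Function('f')(158))) = Add(Mul(2, Add(-3, Mul(4, 4)), Add(32, Add(-3, Mul(4, 4)))), Mul(-1, Mul(158, Add(12, 158)))) = Add(Mul(2, Add(-3, 16), Add(32, Add(-3, 16))), Mul(-1, Mul(158, 170))) = Add(Mul(2, 13, Add(32, 13)), Mul(-1, 26860)) = Add(Mul(2, 13, 45), -26860) = Add(1170, -26860) = -25690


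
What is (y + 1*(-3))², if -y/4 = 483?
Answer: 3744225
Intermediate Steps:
y = -1932 (y = -4*483 = -1932)
(y + 1*(-3))² = (-1932 + 1*(-3))² = (-1932 - 3)² = (-1935)² = 3744225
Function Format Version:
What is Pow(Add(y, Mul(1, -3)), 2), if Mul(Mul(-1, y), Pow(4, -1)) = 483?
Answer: 3744225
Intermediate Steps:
y = -1932 (y = Mul(-4, 483) = -1932)
Pow(Add(y, Mul(1, -3)), 2) = Pow(Add(-1932, Mul(1, -3)), 2) = Pow(Add(-1932, -3), 2) = Pow(-1935, 2) = 3744225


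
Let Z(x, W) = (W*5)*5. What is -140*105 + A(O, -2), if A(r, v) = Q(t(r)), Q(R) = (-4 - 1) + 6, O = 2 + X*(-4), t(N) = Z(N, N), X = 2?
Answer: -14699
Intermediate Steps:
Z(x, W) = 25*W (Z(x, W) = (5*W)*5 = 25*W)
t(N) = 25*N
O = -6 (O = 2 + 2*(-4) = 2 - 8 = -6)
Q(R) = 1 (Q(R) = -5 + 6 = 1)
A(r, v) = 1
-140*105 + A(O, -2) = -140*105 + 1 = -14700 + 1 = -14699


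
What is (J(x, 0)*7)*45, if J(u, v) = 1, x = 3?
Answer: 315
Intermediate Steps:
(J(x, 0)*7)*45 = (1*7)*45 = 7*45 = 315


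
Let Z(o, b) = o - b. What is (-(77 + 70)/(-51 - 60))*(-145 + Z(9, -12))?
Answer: -6076/37 ≈ -164.22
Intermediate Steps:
(-(77 + 70)/(-51 - 60))*(-145 + Z(9, -12)) = (-(77 + 70)/(-51 - 60))*(-145 + (9 - 1*(-12))) = (-147/(-111))*(-145 + (9 + 12)) = (-147*(-1)/111)*(-145 + 21) = -1*(-49/37)*(-124) = (49/37)*(-124) = -6076/37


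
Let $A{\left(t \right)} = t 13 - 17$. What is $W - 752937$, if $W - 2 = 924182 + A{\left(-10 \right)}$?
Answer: $171100$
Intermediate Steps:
$A{\left(t \right)} = -17 + 13 t$ ($A{\left(t \right)} = 13 t - 17 = -17 + 13 t$)
$W = 924037$ ($W = 2 + \left(924182 + \left(-17 + 13 \left(-10\right)\right)\right) = 2 + \left(924182 - 147\right) = 2 + 924035 = 924037$)
$W - 752937 = 924037 - 752937 = 171100$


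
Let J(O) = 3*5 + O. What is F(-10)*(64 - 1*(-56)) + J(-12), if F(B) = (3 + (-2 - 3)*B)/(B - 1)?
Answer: -6327/11 ≈ -575.18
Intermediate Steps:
F(B) = (3 - 5*B)/(-1 + B)
J(O) = 15 + O
F(-10)*(64 - 1*(-56)) + J(-12) = ((3 - 5*(-10))/(-1 - 10))*(64 - 1*(-56)) + (15 - 12) = ((3 + 50)/(-11))*(64 + 56) + 3 = -1/11*53*120 + 3 = -53/11*120 + 3 = -6360/11 + 3 = -6327/11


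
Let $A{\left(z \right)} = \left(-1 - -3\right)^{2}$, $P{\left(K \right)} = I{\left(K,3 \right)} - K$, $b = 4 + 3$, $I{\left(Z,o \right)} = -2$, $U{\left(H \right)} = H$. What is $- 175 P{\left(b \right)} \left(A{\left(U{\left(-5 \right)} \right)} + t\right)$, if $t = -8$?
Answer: $-6300$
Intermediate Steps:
$b = 7$
$P{\left(K \right)} = -2 - K$
$A{\left(z \right)} = 4$ ($A{\left(z \right)} = \left(-1 + 3\right)^{2} = 2^{2} = 4$)
$- 175 P{\left(b \right)} \left(A{\left(U{\left(-5 \right)} \right)} + t\right) = - 175 \left(-2 - 7\right) \left(4 - 8\right) = - 175 \left(-2 - 7\right) \left(-4\right) = - 175 \left(\left(-9\right) \left(-4\right)\right) = \left(-175\right) 36 = -6300$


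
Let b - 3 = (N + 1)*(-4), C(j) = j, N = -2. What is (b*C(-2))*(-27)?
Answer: 378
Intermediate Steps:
b = 7 (b = 3 + (-2 + 1)*(-4) = 3 - 1*(-4) = 3 + 4 = 7)
(b*C(-2))*(-27) = (7*(-2))*(-27) = -14*(-27) = 378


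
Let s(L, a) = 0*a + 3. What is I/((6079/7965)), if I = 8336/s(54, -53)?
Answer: 22132080/6079 ≈ 3640.7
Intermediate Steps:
s(L, a) = 3 (s(L, a) = 0 + 3 = 3)
I = 8336/3 ≈ 2778.7
I/((6079/7965)) = 8336/(3*((6079/7965))) = 8336/(3*((6079*(1/7965)))) = 8336/(3*(6079/7965)) = (8336/3)*(7965/6079) = 22132080/6079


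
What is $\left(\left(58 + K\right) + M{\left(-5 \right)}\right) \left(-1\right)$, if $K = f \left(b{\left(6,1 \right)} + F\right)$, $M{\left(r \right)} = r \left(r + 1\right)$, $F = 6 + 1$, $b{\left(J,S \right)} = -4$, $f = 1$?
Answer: $-81$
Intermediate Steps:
$F = 7$
$M{\left(r \right)} = r \left(1 + r\right)$
$K = 3$ ($K = 1 \left(-4 + 7\right) = 1 \cdot 3 = 3$)
$\left(\left(58 + K\right) + M{\left(-5 \right)}\right) \left(-1\right) = \left(\left(58 + 3\right) - 5 \left(1 - 5\right)\right) \left(-1\right) = \left(61 - -20\right) \left(-1\right) = \left(61 + 20\right) \left(-1\right) = 81 \left(-1\right) = -81$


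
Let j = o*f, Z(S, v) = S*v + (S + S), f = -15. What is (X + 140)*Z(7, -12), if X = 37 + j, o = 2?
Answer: -10290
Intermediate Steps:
Z(S, v) = 2*S + S*v (Z(S, v) = S*v + 2*S = 2*S + S*v)
j = -30 (j = 2*(-15) = -30)
X = 7 (X = 37 - 30 = 7)
(X + 140)*Z(7, -12) = (7 + 140)*(7*(2 - 12)) = 147*(7*(-10)) = 147*(-70) = -10290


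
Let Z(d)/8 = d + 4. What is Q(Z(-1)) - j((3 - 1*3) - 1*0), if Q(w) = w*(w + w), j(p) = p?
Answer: 1152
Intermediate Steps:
Z(d) = 32 + 8*d (Z(d) = 8*(d + 4) = 8*(4 + d) = 32 + 8*d)
Q(w) = 2*w² (Q(w) = w*(2*w) = 2*w²)
Q(Z(-1)) - j((3 - 1*3) - 1*0) = 2*(32 + 8*(-1))² - ((3 - 1*3) - 1*0) = 2*(32 - 8)² - ((3 - 3) + 0) = 2*24² - (0 + 0) = 2*576 - 1*0 = 1152 + 0 = 1152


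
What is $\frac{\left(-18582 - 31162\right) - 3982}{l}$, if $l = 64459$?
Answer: $- \frac{53726}{64459} \approx -0.83349$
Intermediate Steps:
$\frac{\left(-18582 - 31162\right) - 3982}{l} = \frac{\left(-18582 - 31162\right) - 3982}{64459} = \left(-49744 - 3982\right) \frac{1}{64459} = \left(-53726\right) \frac{1}{64459} = - \frac{53726}{64459}$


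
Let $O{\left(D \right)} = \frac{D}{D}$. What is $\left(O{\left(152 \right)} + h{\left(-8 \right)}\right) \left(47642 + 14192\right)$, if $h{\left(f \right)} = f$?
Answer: $-432838$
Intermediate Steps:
$O{\left(D \right)} = 1$
$\left(O{\left(152 \right)} + h{\left(-8 \right)}\right) \left(47642 + 14192\right) = \left(1 - 8\right) \left(47642 + 14192\right) = \left(-7\right) 61834 = -432838$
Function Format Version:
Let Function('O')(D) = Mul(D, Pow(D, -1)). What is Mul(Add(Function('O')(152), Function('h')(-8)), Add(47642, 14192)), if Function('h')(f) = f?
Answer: -432838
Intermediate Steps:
Function('O')(D) = 1
Mul(Add(Function('O')(152), Function('h')(-8)), Add(47642, 14192)) = Mul(Add(1, -8), Add(47642, 14192)) = Mul(-7, 61834) = -432838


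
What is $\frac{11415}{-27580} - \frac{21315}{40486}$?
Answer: $- \frac{105001539}{111660388} \approx -0.94036$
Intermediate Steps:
$\frac{11415}{-27580} - \frac{21315}{40486} = 11415 \left(- \frac{1}{27580}\right) - \frac{21315}{40486} = - \frac{2283}{5516} - \frac{21315}{40486} = - \frac{105001539}{111660388}$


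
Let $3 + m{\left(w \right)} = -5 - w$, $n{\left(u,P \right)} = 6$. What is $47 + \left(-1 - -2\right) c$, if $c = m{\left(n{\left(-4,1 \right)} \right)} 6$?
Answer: $-37$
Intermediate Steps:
$m{\left(w \right)} = -8 - w$ ($m{\left(w \right)} = -3 - \left(5 + w\right) = -8 - w$)
$c = -84$ ($c = \left(-8 - 6\right) 6 = \left(-14\right) 6 = -84$)
$47 + \left(-1 - -2\right) c = 47 + \left(-1 - -2\right) \left(-84\right) = 47 + \left(-1 + 2\right) \left(-84\right) = 47 + 1 \left(-84\right) = 47 - 84 = -37$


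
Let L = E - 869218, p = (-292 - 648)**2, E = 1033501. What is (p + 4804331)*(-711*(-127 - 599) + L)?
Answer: 3870460719639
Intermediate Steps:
p = 883600 (p = (-940)**2 = 883600)
L = 164283 (L = 1033501 - 869218 = 164283)
(p + 4804331)*(-711*(-127 - 599) + L) = (883600 + 4804331)*(-711*(-127 - 599) + 164283) = 5687931*(-711*(-726) + 164283) = 5687931*(516186 + 164283) = 5687931*680469 = 3870460719639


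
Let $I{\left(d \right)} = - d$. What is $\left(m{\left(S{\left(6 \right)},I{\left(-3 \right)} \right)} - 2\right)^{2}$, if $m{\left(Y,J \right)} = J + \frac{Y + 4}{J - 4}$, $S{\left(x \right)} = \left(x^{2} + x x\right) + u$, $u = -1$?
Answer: $5476$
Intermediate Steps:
$S{\left(x \right)} = -1 + 2 x^{2}$ ($S{\left(x \right)} = \left(x^{2} + x x\right) - 1 = \left(x^{2} + x^{2}\right) - 1 = 2 x^{2} - 1 = -1 + 2 x^{2}$)
$m{\left(Y,J \right)} = J + \frac{4 + Y}{-4 + J}$
$\left(m{\left(S{\left(6 \right)},I{\left(-3 \right)} \right)} - 2\right)^{2} = \left(\frac{4 - \left(1 - 2 \cdot 6^{2}\right) + \left(\left(-1\right) \left(-3\right)\right)^{2} - 4 \left(\left(-1\right) \left(-3\right)\right)}{-4 - -3} - 2\right)^{2} = \left(\frac{4 + \left(-1 + 2 \cdot 36\right) + 3^{2} - 12}{-4 + 3} - 2\right)^{2} = \left(\frac{4 + \left(-1 + 72\right) + 9 - 12}{-1} - 2\right)^{2} = \left(- (4 + 71 + 9 - 12) - 2\right)^{2} = \left(\left(-1\right) 72 - 2\right)^{2} = \left(-72 - 2\right)^{2} = \left(-74\right)^{2} = 5476$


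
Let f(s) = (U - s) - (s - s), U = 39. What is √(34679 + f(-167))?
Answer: √34885 ≈ 186.78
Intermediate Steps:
f(s) = 39 - s (f(s) = (39 - s) - (s - s) = (39 - s) - 1*0 = (39 - s) + 0 = 39 - s)
√(34679 + f(-167)) = √(34679 + (39 - 1*(-167))) = √(34679 + (39 + 167)) = √(34679 + 206) = √34885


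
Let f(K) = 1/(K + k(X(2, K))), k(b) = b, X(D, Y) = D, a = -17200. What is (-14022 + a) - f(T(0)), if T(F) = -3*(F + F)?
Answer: -62445/2 ≈ -31223.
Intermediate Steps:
T(F) = -6*F
f(K) = 1/(2 + K) (f(K) = 1/(K + 2) = 1/(2 + K))
(-14022 + a) - f(T(0)) = (-14022 - 17200) - 1/(2 - 6*0) = -31222 - 1/(2 + 0) = -31222 - 1/2 = -31222 - 1*½ = -31222 - ½ = -62445/2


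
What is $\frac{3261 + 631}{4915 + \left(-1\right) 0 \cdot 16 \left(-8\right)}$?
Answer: $\frac{3892}{4915} \approx 0.79186$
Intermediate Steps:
$\frac{3261 + 631}{4915 + \left(-1\right) 0 \cdot 16 \left(-8\right)} = \frac{3892}{4915 + 0 \cdot 16 \left(-8\right)} = \frac{3892}{4915 + 0 \left(-8\right)} = \frac{3892}{4915 + 0} = \frac{3892}{4915}$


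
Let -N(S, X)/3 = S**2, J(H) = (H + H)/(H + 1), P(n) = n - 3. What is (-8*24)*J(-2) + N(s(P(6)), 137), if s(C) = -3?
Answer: -795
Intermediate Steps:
P(n) = -3 + n
J(H) = 2*H/(1 + H) (J(H) = (2*H)/(1 + H) = 2*H/(1 + H))
N(S, X) = -3*S**2
(-8*24)*J(-2) + N(s(P(6)), 137) = (-8*24)*(2*(-2)/(1 - 2)) - 3*(-3)**2 = -384*(-2)/(-1) - 3*9 = -384*(-2)*(-1) - 27 = -192*4 - 27 = -768 - 27 = -795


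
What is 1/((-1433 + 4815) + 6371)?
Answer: 1/9753 ≈ 0.00010253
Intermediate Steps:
1/((-1433 + 4815) + 6371) = 1/(3382 + 6371) = 1/9753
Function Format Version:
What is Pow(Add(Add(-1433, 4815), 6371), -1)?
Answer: Rational(1, 9753) ≈ 0.00010253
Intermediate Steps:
Pow(Add(Add(-1433, 4815), 6371), -1) = Pow(Add(3382, 6371), -1) = Pow(9753, -1) = Rational(1, 9753)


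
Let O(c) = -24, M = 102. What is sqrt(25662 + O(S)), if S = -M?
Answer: sqrt(25638) ≈ 160.12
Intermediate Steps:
S = -102 (S = -1*102 = -102)
sqrt(25662 + O(S)) = sqrt(25662 - 24) = sqrt(25638)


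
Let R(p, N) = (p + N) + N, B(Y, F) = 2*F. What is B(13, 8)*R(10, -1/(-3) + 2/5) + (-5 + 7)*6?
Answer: 2932/15 ≈ 195.47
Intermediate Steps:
R(p, N) = p + 2*N (R(p, N) = (N + p) + N = p + 2*N)
B(13, 8)*R(10, -1/(-3) + 2/5) + (-5 + 7)*6 = (2*8)*(10 + 2*(-1/(-3) + 2/5)) + (-5 + 7)*6 = 16*(10 + 2*(-1*(-⅓) + 2*(⅕))) + 2*6 = 16*(10 + 2*(⅓ + ⅖)) + 12 = 16*(10 + 2*(11/15)) + 12 = 16*(10 + 22/15) + 12 = 16*(172/15) + 12 = 2752/15 + 12 = 2932/15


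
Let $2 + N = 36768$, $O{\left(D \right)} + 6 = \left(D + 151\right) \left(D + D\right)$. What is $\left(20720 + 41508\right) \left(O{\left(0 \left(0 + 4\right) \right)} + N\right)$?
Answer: $2287501280$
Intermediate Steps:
$O{\left(D \right)} = -6 + 2 D \left(151 + D\right)$ ($O{\left(D \right)} = -6 + \left(D + 151\right) \left(D + D\right) = -6 + \left(151 + D\right) 2 D = -6 + 2 D \left(151 + D\right)$)
$N = 36766$ ($N = -2 + 36768 = 36766$)
$\left(20720 + 41508\right) \left(O{\left(0 \left(0 + 4\right) \right)} + N\right) = \left(20720 + 41508\right) \left(\left(-6 + 2 \left(0 \left(0 + 4\right)\right)^{2} + 302 \cdot 0 \left(0 + 4\right)\right) + 36766\right) = 62228 \left(\left(-6 + 2 \left(0 \cdot 4\right)^{2} + 302 \cdot 0 \cdot 4\right) + 36766\right) = 62228 \left(\left(-6 + 2 \cdot 0^{2} + 302 \cdot 0\right) + 36766\right) = 62228 \left(\left(-6 + 2 \cdot 0 + 0\right) + 36766\right) = 62228 \left(\left(-6 + 0 + 0\right) + 36766\right) = 62228 \left(-6 + 36766\right) = 62228 \cdot 36760 = 2287501280$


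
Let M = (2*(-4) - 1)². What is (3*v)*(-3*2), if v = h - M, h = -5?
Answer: 1548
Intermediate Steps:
M = 81 (M = (-8 - 1)² = (-9)² = 81)
v = -86 (v = -5 - 1*81 = -5 - 81 = -86)
(3*v)*(-3*2) = (3*(-86))*(-3*2) = -258*(-6) = 1548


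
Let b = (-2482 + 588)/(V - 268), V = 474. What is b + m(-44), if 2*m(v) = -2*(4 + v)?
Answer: 3173/103 ≈ 30.806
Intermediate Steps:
m(v) = -4 - v (m(v) = (-2*(4 + v))/2 = (-8 - 2*v)/2 = -4 - v)
b = -947/103 (b = (-2482 + 588)/(474 - 268) = -1894/206 = -1894*1/206 = -947/103 ≈ -9.1942)
b + m(-44) = -947/103 + (-4 - 1*(-44)) = -947/103 + (-4 + 44) = -947/103 + 40 = 3173/103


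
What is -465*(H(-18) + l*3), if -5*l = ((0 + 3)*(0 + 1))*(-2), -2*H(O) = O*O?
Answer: 73656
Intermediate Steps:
H(O) = -O²/2 (H(O) = -O*O/2 = -O²/2)
l = 6/5 (l = -(0 + 3)*(0 + 1)*(-2)/5 = -3*1*(-2)/5 = -3*(-2)/5 = -⅕*(-6) = 6/5 ≈ 1.2000)
-465*(H(-18) + l*3) = -465*(-½*(-18)² + (6/5)*3) = -465*(-½*324 + 18/5) = -465*(-162 + 18/5) = -465*(-792/5) = 73656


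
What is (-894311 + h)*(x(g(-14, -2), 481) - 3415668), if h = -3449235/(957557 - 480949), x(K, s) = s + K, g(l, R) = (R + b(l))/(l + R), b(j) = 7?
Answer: 23290988765250010031/7625728 ≈ 3.0543e+12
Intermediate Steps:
g(l, R) = (7 + R)/(R + l) (g(l, R) = (R + 7)/(l + R) = (7 + R)/(R + l))
x(K, s) = K + s
h = -3449235/476608 ≈ -7.2370
(-894311 + h)*(x(g(-14, -2), 481) - 3415668) = (-894311 - 3449235/476608)*(((7 - 2)/(-2 - 14) + 481) - 3415668) = -426239226323*((5/(-16) + 481) - 3415668)/476608 = -426239226323*((-1/16*5 + 481) - 3415668)/476608 = -426239226323*((-5/16 + 481) - 3415668)/476608 = -426239226323*(7691/16 - 3415668)/476608 = -426239226323/476608*(-54642997/16) = 23290988765250010031/7625728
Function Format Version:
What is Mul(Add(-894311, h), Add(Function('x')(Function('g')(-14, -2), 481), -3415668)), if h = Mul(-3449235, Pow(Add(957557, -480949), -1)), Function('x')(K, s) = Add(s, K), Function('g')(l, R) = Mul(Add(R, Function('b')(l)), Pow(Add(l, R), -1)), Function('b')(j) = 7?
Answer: Rational(23290988765250010031, 7625728) ≈ 3.0543e+12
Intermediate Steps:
Function('g')(l, R) = Mul(Pow(Add(R, l), -1), Add(7, R)) (Function('g')(l, R) = Mul(Add(R, 7), Pow(Add(l, R), -1)) = Mul(Add(7, R), Pow(Add(R, l), -1)) = Mul(Pow(Add(R, l), -1), Add(7, R)))
Function('x')(K, s) = Add(K, s)
h = Rational(-3449235, 476608) (h = Mul(-3449235, Pow(476608, -1)) = Mul(-3449235, Rational(1, 476608)) = Rational(-3449235, 476608) ≈ -7.2370)
Mul(Add(-894311, h), Add(Function('x')(Function('g')(-14, -2), 481), -3415668)) = Mul(Add(-894311, Rational(-3449235, 476608)), Add(Add(Mul(Pow(Add(-2, -14), -1), Add(7, -2)), 481), -3415668)) = Mul(Rational(-426239226323, 476608), Add(Add(Mul(Pow(-16, -1), 5), 481), -3415668)) = Mul(Rational(-426239226323, 476608), Add(Add(Mul(Rational(-1, 16), 5), 481), -3415668)) = Mul(Rational(-426239226323, 476608), Add(Add(Rational(-5, 16), 481), -3415668)) = Mul(Rational(-426239226323, 476608), Add(Rational(7691, 16), -3415668)) = Mul(Rational(-426239226323, 476608), Rational(-54642997, 16)) = Rational(23290988765250010031, 7625728)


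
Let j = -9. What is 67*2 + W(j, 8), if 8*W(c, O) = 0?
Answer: 134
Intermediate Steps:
W(c, O) = 0 (W(c, O) = (⅛)*0 = 0)
67*2 + W(j, 8) = 67*2 + 0 = 134 + 0 = 134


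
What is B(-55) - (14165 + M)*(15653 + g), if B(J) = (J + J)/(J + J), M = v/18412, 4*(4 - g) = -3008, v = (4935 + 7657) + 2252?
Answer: -1069952220651/4603 ≈ -2.3245e+8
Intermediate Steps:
v = 14844 (v = 12592 + 2252 = 14844)
g = 756 (g = 4 - 1/4*(-3008) = 4 + 752 = 756)
M = 3711/4603 (M = 14844/18412 = 14844*(1/18412) = 3711/4603 ≈ 0.80621)
B(J) = 1 (B(J) = (2*J)/((2*J)) = (2*J)*(1/(2*J)) = 1)
B(-55) - (14165 + M)*(15653 + g) = 1 - (14165 + 3711/4603)*(15653 + 756) = 1 - 65205206*16409/4603 = 1 - 1*1069952225254/4603 = 1 - 1069952225254/4603 = -1069952220651/4603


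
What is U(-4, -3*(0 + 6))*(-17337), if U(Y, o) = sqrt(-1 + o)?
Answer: -17337*I*sqrt(19) ≈ -75570.0*I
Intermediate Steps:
U(-4, -3*(0 + 6))*(-17337) = sqrt(-1 - 3*(0 + 6))*(-17337) = sqrt(-1 - 3*6)*(-17337) = sqrt(-1 - 18)*(-17337) = sqrt(-19)*(-17337) = (I*sqrt(19))*(-17337) = -17337*I*sqrt(19)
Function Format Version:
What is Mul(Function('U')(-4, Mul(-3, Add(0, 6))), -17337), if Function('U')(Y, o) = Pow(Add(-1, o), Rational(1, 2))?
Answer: Mul(-17337, I, Pow(19, Rational(1, 2))) ≈ Mul(-75570., I)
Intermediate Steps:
Mul(Function('U')(-4, Mul(-3, Add(0, 6))), -17337) = Mul(Pow(Add(-1, Mul(-3, Add(0, 6))), Rational(1, 2)), -17337) = Mul(Pow(Add(-1, Mul(-3, 6)), Rational(1, 2)), -17337) = Mul(Pow(Add(-1, -18), Rational(1, 2)), -17337) = Mul(Pow(-19, Rational(1, 2)), -17337) = Mul(Mul(I, Pow(19, Rational(1, 2))), -17337) = Mul(-17337, I, Pow(19, Rational(1, 2)))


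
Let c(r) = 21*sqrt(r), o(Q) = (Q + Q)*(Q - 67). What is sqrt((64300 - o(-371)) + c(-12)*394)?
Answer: 2*sqrt(-65174 + 4137*I*sqrt(3)) ≈ 28.026 + 511.35*I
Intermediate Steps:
o(Q) = 2*Q*(-67 + Q) (o(Q) = (2*Q)*(-67 + Q) = 2*Q*(-67 + Q))
sqrt((64300 - o(-371)) + c(-12)*394) = sqrt((64300 - 2*(-371)*(-67 - 371)) + (21*sqrt(-12))*394) = sqrt((64300 - 2*(-371)*(-438)) + (21*(2*I*sqrt(3)))*394) = sqrt((64300 - 1*324996) + (42*I*sqrt(3))*394) = sqrt((64300 - 324996) + 16548*I*sqrt(3)) = sqrt(-260696 + 16548*I*sqrt(3))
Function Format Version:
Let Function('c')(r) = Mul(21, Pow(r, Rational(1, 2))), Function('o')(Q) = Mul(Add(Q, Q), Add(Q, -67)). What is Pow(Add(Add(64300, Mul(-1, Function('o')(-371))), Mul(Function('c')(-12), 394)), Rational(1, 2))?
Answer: Mul(2, Pow(Add(-65174, Mul(4137, I, Pow(3, Rational(1, 2)))), Rational(1, 2))) ≈ Add(28.026, Mul(511.35, I))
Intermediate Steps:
Function('o')(Q) = Mul(2, Q, Add(-67, Q)) (Function('o')(Q) = Mul(Mul(2, Q), Add(-67, Q)) = Mul(2, Q, Add(-67, Q)))
Pow(Add(Add(64300, Mul(-1, Function('o')(-371))), Mul(Function('c')(-12), 394)), Rational(1, 2)) = Pow(Add(Add(64300, Mul(-1, Mul(2, -371, Add(-67, -371)))), Mul(Mul(21, Pow(-12, Rational(1, 2))), 394)), Rational(1, 2)) = Pow(Add(Add(64300, Mul(-1, Mul(2, -371, -438))), Mul(Mul(21, Mul(2, I, Pow(3, Rational(1, 2)))), 394)), Rational(1, 2)) = Pow(Add(Add(64300, Mul(-1, 324996)), Mul(Mul(42, I, Pow(3, Rational(1, 2))), 394)), Rational(1, 2)) = Pow(Add(Add(64300, -324996), Mul(16548, I, Pow(3, Rational(1, 2)))), Rational(1, 2)) = Pow(Add(-260696, Mul(16548, I, Pow(3, Rational(1, 2)))), Rational(1, 2))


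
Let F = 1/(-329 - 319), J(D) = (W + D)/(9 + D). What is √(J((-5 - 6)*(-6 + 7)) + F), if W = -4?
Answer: √9718/36 ≈ 2.7383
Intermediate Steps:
J(D) = (-4 + D)/(9 + D)
F = -1/648 (F = 1/(-648) = -1/648 ≈ -0.0015432)
√(J((-5 - 6)*(-6 + 7)) + F) = √((-4 + (-5 - 6)*(-6 + 7))/(9 + (-5 - 6)*(-6 + 7)) - 1/648) = √((-4 - 11*1)/(9 - 11*1) - 1/648) = √((-4 - 11)/(9 - 11) - 1/648) = √(-15/(-2) - 1/648) = √(-½*(-15) - 1/648) = √(15/2 - 1/648) = √(4859/648) = √9718/36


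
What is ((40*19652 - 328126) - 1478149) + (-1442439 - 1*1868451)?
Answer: -4331085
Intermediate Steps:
((40*19652 - 328126) - 1478149) + (-1442439 - 1*1868451) = ((786080 - 328126) - 1478149) + (-1442439 - 1868451) = (457954 - 1478149) - 3310890 = -1020195 - 3310890 = -4331085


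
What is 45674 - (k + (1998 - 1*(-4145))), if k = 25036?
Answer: 14495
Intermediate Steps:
45674 - (k + (1998 - 1*(-4145))) = 45674 - (25036 + (1998 - 1*(-4145))) = 45674 - (25036 + (1998 + 4145)) = 45674 - (25036 + 6143) = 45674 - 1*31179 = 45674 - 31179 = 14495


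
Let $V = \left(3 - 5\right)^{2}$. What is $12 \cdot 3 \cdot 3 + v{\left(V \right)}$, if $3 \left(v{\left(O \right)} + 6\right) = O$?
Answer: $\frac{310}{3} \approx 103.33$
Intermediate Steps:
$V = 4$ ($V = \left(-2\right)^{2} = 4$)
$v{\left(O \right)} = -6 + \frac{O}{3}$
$12 \cdot 3 \cdot 3 + v{\left(V \right)} = 12 \cdot 3 \cdot 3 + \left(-6 + \frac{1}{3} \cdot 4\right) = 12 \cdot 9 + \left(-6 + \frac{4}{3}\right) = 108 - \frac{14}{3} = \frac{310}{3}$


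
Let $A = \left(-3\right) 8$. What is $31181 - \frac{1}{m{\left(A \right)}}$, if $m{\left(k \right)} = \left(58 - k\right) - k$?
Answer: $\frac{3305185}{106} \approx 31181.0$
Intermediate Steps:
$A = -24$
$m{\left(k \right)} = 58 - 2 k$
$31181 - \frac{1}{m{\left(A \right)}} = 31181 - \frac{1}{58 - -48} = 31181 - \frac{1}{58 + 48} = 31181 - \frac{1}{106} = \frac{3305185}{106}$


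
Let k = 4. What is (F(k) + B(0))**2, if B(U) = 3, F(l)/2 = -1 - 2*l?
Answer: 225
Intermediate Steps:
F(l) = -2 - 4*l (F(l) = 2*(-1 - 2*l) = -2 - 4*l)
(F(k) + B(0))**2 = ((-2 - 4*4) + 3)**2 = ((-2 - 16) + 3)**2 = (-18 + 3)**2 = (-15)**2 = 225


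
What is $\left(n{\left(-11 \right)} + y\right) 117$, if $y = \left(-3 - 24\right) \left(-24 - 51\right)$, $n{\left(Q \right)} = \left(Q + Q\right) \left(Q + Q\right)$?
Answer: $293553$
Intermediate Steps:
$n{\left(Q \right)} = 4 Q^{2}$ ($n{\left(Q \right)} = 2 Q 2 Q = 4 Q^{2}$)
$y = 2025$ ($y = \left(-27\right) \left(-75\right) = 2025$)
$\left(n{\left(-11 \right)} + y\right) 117 = \left(4 \left(-11\right)^{2} + 2025\right) 117 = \left(4 \cdot 121 + 2025\right) 117 = \left(484 + 2025\right) 117 = 2509 \cdot 117 = 293553$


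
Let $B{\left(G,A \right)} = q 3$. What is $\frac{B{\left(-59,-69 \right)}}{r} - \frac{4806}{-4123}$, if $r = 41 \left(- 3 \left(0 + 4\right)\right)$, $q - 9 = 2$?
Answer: $\frac{742831}{676172} \approx 1.0986$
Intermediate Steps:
$q = 11$ ($q = 9 + 2 = 11$)
$B{\left(G,A \right)} = 33$ ($B{\left(G,A \right)} = 11 \cdot 3 = 33$)
$r = -492$ ($r = 41 \left(\left(-3\right) 4\right) = 41 \left(-12\right) = -492$)
$\frac{B{\left(-59,-69 \right)}}{r} - \frac{4806}{-4123} = \frac{33}{-492} - \frac{4806}{-4123} = 33 \left(- \frac{1}{492}\right) - - \frac{4806}{4123} = - \frac{11}{164} + \frac{4806}{4123} = \frac{742831}{676172}$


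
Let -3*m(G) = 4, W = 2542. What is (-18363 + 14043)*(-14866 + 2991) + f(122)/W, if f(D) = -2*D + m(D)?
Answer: 195606899632/3813 ≈ 5.1300e+7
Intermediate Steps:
m(G) = -4/3 (m(G) = -1/3*4 = -4/3)
f(D) = -4/3 - 2*D (f(D) = -2*D - 4/3 = -4/3 - 2*D)
(-18363 + 14043)*(-14866 + 2991) + f(122)/W = (-18363 + 14043)*(-14866 + 2991) + (-4/3 - 2*122)/2542 = -4320*(-11875) + (-4/3 - 244)*(1/2542) = 51300000 - 736/3*1/2542 = 51300000 - 368/3813 = 195606899632/3813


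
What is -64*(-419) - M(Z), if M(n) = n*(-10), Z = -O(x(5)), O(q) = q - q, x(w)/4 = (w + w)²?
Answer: 26816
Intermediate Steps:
x(w) = 16*w² (x(w) = 4*(w + w)² = 4*(2*w)² = 4*(4*w²) = 16*w²)
O(q) = 0
Z = 0 (Z = -1*0 = 0)
M(n) = -10*n
-64*(-419) - M(Z) = -64*(-419) - (-10)*0 = 26816 - 1*0 = 26816 + 0 = 26816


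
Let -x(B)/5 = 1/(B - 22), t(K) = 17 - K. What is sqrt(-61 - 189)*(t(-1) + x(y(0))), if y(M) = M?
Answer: 2005*I*sqrt(10)/22 ≈ 288.2*I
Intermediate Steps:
x(B) = -5/(-22 + B) (x(B) = -5/(B - 22) = -5/(-22 + B))
sqrt(-61 - 189)*(t(-1) + x(y(0))) = sqrt(-61 - 189)*((17 - 1*(-1)) - 5/(-22 + 0)) = sqrt(-250)*((17 + 1) - 5/(-22)) = (5*I*sqrt(10))*(18 - 5*(-1/22)) = (5*I*sqrt(10))*(18 + 5/22) = (5*I*sqrt(10))*(401/22) = 2005*I*sqrt(10)/22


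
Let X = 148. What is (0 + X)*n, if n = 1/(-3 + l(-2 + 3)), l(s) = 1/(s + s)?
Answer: -296/5 ≈ -59.200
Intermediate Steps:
l(s) = 1/(2*s)
n = -2/5 (n = 1/(-3 + 1/(2*(-2 + 3))) = 1/(-3 + (1/2)/1) = 1/(-3 + (1/2)*1) = 1/(-3 + 1/2) = 1/(-5/2) = -2/5 ≈ -0.40000)
(0 + X)*n = (0 + 148)*(-2/5) = 148*(-2/5) = -296/5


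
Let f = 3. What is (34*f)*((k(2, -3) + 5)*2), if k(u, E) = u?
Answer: 1428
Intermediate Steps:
(34*f)*((k(2, -3) + 5)*2) = (34*3)*((2 + 5)*2) = 102*(7*2) = 102*14 = 1428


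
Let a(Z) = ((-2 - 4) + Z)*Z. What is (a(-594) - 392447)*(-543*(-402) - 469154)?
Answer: 9043038796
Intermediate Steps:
a(Z) = Z*(-6 + Z) (a(Z) = (-6 + Z)*Z = Z*(-6 + Z))
(a(-594) - 392447)*(-543*(-402) - 469154) = (-594*(-6 - 594) - 392447)*(-543*(-402) - 469154) = (-594*(-600) - 392447)*(218286 - 469154) = (356400 - 392447)*(-250868) = -36047*(-250868) = 9043038796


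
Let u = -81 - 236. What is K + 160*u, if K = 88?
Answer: -50632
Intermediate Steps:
u = -317
K + 160*u = 88 + 160*(-317) = 88 - 50720 = -50632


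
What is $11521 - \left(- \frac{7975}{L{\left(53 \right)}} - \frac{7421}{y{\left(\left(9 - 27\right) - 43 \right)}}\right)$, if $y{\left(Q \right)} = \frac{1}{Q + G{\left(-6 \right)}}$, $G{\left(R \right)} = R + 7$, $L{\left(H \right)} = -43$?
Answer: $- \frac{18658752}{43} \approx -4.3392 \cdot 10^{5}$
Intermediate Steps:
$G{\left(R \right)} = 7 + R$
$y{\left(Q \right)} = \frac{1}{1 + Q}$ ($y{\left(Q \right)} = \frac{1}{Q + \left(7 - 6\right)} = \frac{1}{Q + 1} = \frac{1}{1 + Q}$)
$11521 - \left(- \frac{7975}{L{\left(53 \right)}} - \frac{7421}{y{\left(\left(9 - 27\right) - 43 \right)}}\right) = 11521 - \left(- \frac{7975}{-43} - \frac{7421}{\frac{1}{1 + \left(\left(9 - 27\right) - 43\right)}}\right) = 11521 - \left(\left(-7975\right) \left(- \frac{1}{43}\right) - \frac{7421}{\frac{1}{1 - 61}}\right) = 11521 - \left(\frac{7975}{43} - \frac{7421}{\frac{1}{1 - 61}}\right) = 11521 - \left(\frac{7975}{43} - \frac{7421}{\frac{1}{-60}}\right) = 11521 - \left(\frac{7975}{43} - \frac{7421}{- \frac{1}{60}}\right) = 11521 - \left(\frac{7975}{43} - -445260\right) = 11521 - \left(\frac{7975}{43} + 445260\right) = 11521 - \frac{19154155}{43} = - \frac{18658752}{43}$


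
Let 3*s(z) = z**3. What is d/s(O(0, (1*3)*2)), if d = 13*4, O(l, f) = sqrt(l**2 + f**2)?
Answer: 13/18 ≈ 0.72222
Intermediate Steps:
O(l, f) = sqrt(f**2 + l**2)
d = 52
s(z) = z**3/3
d/s(O(0, (1*3)*2)) = 52/(((sqrt(((1*3)*2)**2 + 0**2))**3/3)) = 52/(((sqrt((3*2)**2 + 0))**3/3)) = 52/(((sqrt(6**2 + 0))**3/3)) = 52/(((sqrt(36 + 0))**3/3)) = 52/(((sqrt(36))**3/3)) = 52/(((1/3)*6**3)) = 52/(((1/3)*216)) = 52/72 = 52*(1/72) = 13/18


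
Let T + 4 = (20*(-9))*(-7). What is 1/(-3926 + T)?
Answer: -1/2670 ≈ -0.00037453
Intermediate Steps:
T = 1256 (T = -4 + (20*(-9))*(-7) = -4 - 180*(-7) = -4 + 1260 = 1256)
1/(-3926 + T) = 1/(-3926 + 1256) = 1/(-2670) = -1/2670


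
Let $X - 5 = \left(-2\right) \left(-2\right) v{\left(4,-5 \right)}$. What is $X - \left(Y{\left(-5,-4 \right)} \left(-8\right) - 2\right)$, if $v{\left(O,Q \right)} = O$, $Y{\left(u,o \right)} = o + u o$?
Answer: $151$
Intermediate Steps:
$Y{\left(u,o \right)} = o + o u$
$X = 21$ ($X = 5 + \left(-2\right) \left(-2\right) 4 = 5 + 4 \cdot 4 = 5 + 16 = 21$)
$X - \left(Y{\left(-5,-4 \right)} \left(-8\right) - 2\right) = 21 - \left(- 4 \left(1 - 5\right) \left(-8\right) - 2\right) = 21 - \left(\left(-4\right) \left(-4\right) \left(-8\right) - 2\right) = 21 - \left(16 \left(-8\right) - 2\right) = 21 - \left(-128 - 2\right) = 21 - -130 = 21 + 130 = 151$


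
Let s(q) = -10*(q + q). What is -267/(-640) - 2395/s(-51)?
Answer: -63023/32640 ≈ -1.9309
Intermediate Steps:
s(q) = -20*q
-267/(-640) - 2395/s(-51) = -267/(-640) - 2395/((-20*(-51))) = -267*(-1/640) - 2395/1020 = 267/640 - 2395*1/1020 = 267/640 - 479/204 = -63023/32640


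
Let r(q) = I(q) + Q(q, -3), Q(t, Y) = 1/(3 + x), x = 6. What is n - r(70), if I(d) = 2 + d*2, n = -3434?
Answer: -32185/9 ≈ -3576.1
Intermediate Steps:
Q(t, Y) = 1/9 (Q(t, Y) = 1/(3 + 6) = 1/9)
I(d) = 2 + 2*d
r(q) = 19/9 + 2*q (r(q) = (2 + 2*q) + 1/9 = 19/9 + 2*q)
n - r(70) = -3434 - (19/9 + 2*70) = -3434 - (19/9 + 140) = -3434 - 1*1279/9 = -3434 - 1279/9 = -32185/9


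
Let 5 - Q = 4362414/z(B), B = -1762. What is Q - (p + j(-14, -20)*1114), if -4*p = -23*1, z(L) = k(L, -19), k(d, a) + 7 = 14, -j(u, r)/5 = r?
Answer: -2938411/4 ≈ -7.3460e+5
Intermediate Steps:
j(u, r) = -5*r
k(d, a) = 7 (k(d, a) = -7 + 14 = 7)
z(L) = 7
p = 23/4 (p = -(-23)/4 = -1/4*(-23) = 23/4 ≈ 5.7500)
Q = -623197 (Q = 5 - 4362414/7 = 5 - 1*623202 = 5 - 623202 = -623197)
Q - (p + j(-14, -20)*1114) = -623197 - (23/4 - 5*(-20)*1114) = -623197 - (23/4 + 100*1114) = -623197 - (23/4 + 111400) = -623197 - 1*445623/4 = -623197 - 445623/4 = -2938411/4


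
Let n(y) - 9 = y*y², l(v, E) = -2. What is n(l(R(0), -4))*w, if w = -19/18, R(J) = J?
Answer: -19/18 ≈ -1.0556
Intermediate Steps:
n(y) = 9 + y³ (n(y) = 9 + y*y² = 9 + y³)
w = -19/18 (w = -19*1/18 = -19/18 ≈ -1.0556)
n(l(R(0), -4))*w = (9 + (-2)³)*(-19/18) = (9 - 8)*(-19/18) = 1*(-19/18) = -19/18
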